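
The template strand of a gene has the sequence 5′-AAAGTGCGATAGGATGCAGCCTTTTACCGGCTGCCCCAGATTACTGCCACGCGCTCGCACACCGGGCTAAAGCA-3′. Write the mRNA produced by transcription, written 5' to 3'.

5'-UGCUUUAGCCCGGUGUGCGAGCGCGUGGCAGUAAUCUGGGGCAGCCGGUAAAAGGCUGCAUCCUAUCGCACUUU-3'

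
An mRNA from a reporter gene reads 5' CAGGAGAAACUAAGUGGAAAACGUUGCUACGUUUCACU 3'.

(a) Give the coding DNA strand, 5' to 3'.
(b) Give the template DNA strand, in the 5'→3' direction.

(a) 5′-CAGGAGAAACTAAGTGGAAAACGTTGCTACGTTTCACT-3′
(b) 5′-AGTGAAACGTAGCAACGTTTTCCACTTAGTTTCTCCTG-3′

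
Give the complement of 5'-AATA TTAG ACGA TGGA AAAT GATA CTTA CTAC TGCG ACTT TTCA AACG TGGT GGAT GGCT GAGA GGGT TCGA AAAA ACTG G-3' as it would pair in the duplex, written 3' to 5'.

Base-pairing A↔T, G↔C gives the complement. The complementary strand is antiparallel, so paired with a 5'→3' strand it runs 3'→5'.

3'-TTATAATCTGCTACCTTTTACTATGAATGATGACGCTGAAAAGTTTGCACCACCTACCGACTCTCCCAAGCTTTTTTGACC-5'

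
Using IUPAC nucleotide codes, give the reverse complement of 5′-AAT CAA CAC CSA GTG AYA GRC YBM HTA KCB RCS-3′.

5'-SGYVGMTADKVRGYCTRTCACTSGGTGTTGATT-3'

Standard pairs A↔T, G↔C; ambiguity codes pair R↔Y, M↔K, S↔S, B↔V, H↔D. Complement (TTAGTTGTGGSTCACTRTCYGRVKDATMGVYGS), then reverse for 5'→3'.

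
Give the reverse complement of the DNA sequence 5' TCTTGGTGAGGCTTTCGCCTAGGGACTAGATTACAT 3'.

Complement each base (A↔T, G↔C): AGAACCACTCCGAAAGCGGATCCCTGATCTAATGTA. Then reverse.

5'-ATGTAATCTAGTCCCTAGGCGAAAGCCTCACCAAGA-3'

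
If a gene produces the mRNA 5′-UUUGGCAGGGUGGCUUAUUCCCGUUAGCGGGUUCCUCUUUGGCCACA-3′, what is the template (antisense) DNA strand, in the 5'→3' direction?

Replace U with T to get the coding DNA strand: TTTGGCAGGGTGGCTTATTCCCGTTAGCGGGTTCCTCTTTGGCCACA. The template strand is its reverse complement (complement AAACCGTCCCACCGAATAAGGGCAATCGCCCAAGGAGAAACCGGTGT, then reverse).

5'-TGTGGCCAAAGAGGAACCCGCTAACGGGAATAAGCCACCCTGCCAAA-3'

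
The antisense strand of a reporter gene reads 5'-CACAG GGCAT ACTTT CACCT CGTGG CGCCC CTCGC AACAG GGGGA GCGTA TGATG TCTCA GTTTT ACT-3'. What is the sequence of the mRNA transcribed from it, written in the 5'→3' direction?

5'-AGUAAAACUGAGACAUCAUACGCUCCCCCUGUUGCGAGGGGCGCCACGAGGUGAAAGUAUGCCCUGUG-3'

RNA polymerase reads the template 3'→5' and synthesizes mRNA 5'→3' by base-pairing (A→U, T→A, G↔C). The complement of the template is GTGTCCCGTATGAAAGTGGAGCACCGCGGGGAGCGTTGTCCCCCTCGCATACTACAGAGTCAAAATGA; antiparallel, so 5'→3' the coding strand is AGTAAAACTGAGACATCATACGCTCCCCCTGTTGCGAGGGGCGCCACGAGGTGAAAGTATGCCCTGTG. Replace T with U for the mRNA.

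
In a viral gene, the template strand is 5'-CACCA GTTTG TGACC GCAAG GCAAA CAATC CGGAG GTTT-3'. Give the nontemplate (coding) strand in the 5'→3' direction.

5'-AAACCTCCGGATTGTTTGCCTTGCGGTCACAAACTGGTG-3'

The coding strand is complementary and antiparallel to the template: take the complement (A↔T, G↔C) and reverse.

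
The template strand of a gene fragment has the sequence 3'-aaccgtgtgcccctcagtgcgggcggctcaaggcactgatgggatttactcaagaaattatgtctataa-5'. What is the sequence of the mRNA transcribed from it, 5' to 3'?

5′-UUGGCACACGGGGAGUCACGCCCGCCGAGUUCCGUGACUACCCUAAAUGAGUUCUUUAAUACAGAUAUU-3′

Reading the template 3'→5' as shown, RNA polymerase pairs each base (A→U, T→A, G↔C) to build mRNA 5'→3' directly.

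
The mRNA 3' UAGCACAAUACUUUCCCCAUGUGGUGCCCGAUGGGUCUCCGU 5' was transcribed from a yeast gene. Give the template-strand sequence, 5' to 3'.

Written 5'→3' the mRNA is UGCCUCUGGGUAGCCCGUGGUGUACCCCUUUCAUAACACGAU, so the coding DNA strand is TGCCTCTGGGTAGCCCGTGGTGTACCCCTTTCATAACACGAT. The template is its reverse complement.

5'-ATCGTGTTATGAAAGGGGTACACCACGGGCTACCCAGAGGCA-3'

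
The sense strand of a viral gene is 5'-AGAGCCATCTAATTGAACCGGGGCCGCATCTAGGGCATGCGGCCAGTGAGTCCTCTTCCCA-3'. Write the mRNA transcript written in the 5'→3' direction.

mRNA has the coding-strand sequence with U in place of T.

5′-AGAGCCAUCUAAUUGAACCGGGGCCGCAUCUAGGGCAUGCGGCCAGUGAGUCCUCUUCCCA-3′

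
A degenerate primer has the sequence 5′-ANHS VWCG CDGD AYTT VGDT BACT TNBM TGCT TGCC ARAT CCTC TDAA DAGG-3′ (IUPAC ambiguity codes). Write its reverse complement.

5'-CCTHTTHAGAGGATYTGGCAAGCAKVNAAGTVAHCBAARTHCHGCGWBSDNT-3'

Standard pairs A↔T, G↔C; ambiguity codes pair R↔Y, M↔K, W↔W, S↔S, B↔V, D↔H, N↔N. Complement (TNDSBWGCGHCHTRAABCHAVTGAANVKACGAACGGTYTAGGAGAHTTHTCC), then reverse for 5'→3'.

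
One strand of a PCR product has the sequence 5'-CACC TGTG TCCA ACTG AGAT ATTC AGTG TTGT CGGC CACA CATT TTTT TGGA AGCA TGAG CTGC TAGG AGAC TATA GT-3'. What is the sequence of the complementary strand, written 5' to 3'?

5'-ACTATAGTCTCCTAGCAGCTCATGCTTCCAAAAAAATGTGTGGCCGACAACACTGAATATCTCAGTTGGACACAGGTG-3'

Pairing A↔T and G↔C gives GTGGACACAGGTTGACTCTATAAGTCACAACAGCCGGTGTGTAAAAAAACCTTCGTACTCGACGATCCTCTGATATCA, running 3'→5'. Reverse for the 5'→3' convention.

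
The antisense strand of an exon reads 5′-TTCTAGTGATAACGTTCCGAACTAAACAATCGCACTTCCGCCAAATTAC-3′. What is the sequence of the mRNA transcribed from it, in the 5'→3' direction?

RNA polymerase reads the template 3'→5' and synthesizes mRNA 5'→3' by base-pairing (A→U, T→A, G↔C). The complement of the template is AAGATCACTATTGCAAGGCTTGATTTGTTAGCGTGAAGGCGGTTTAATG; antiparallel, so 5'→3' the coding strand is GTAATTTGGCGGAAGTGCGATTGTTTAGTTCGGAACGTTATCACTAGAA. Replace T with U for the mRNA.

5'-GUAAUUUGGCGGAAGUGCGAUUGUUUAGUUCGGAACGUUAUCACUAGAA-3'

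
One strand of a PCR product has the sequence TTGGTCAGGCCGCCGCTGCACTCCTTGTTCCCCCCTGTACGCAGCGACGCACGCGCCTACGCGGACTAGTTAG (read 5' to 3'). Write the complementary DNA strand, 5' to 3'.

5'-CTAACTAGTCCGCGTAGGCGCGTGCGTCGCTGCGTACAGGGGGGAACAAGGAGTGCAGCGGCGGCCTGACCAA-3'

The complement of TTGGTCAGGCCGCCGCTGCACTCCTTGTTCCCCCCTGTACGCAGCGACGCACGCGCCTACGCGGACTAGTTAG is AACCAGTCCGGCGGCGACGTGAGGAACAAGGGGGGACATGCGTCGCTGCGTGCGCGGATGCGCCTGATCAATC (A↔T, G↔C). DNA strands are antiparallel, so the complementary strand runs 3'→5'; reversing gives the 5'→3' form.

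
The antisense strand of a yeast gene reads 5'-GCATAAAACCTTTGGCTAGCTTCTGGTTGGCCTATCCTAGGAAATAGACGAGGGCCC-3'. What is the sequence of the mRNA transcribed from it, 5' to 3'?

RNA polymerase reads the template 3'→5' and synthesizes mRNA 5'→3' by base-pairing (A→U, T→A, G↔C). The complement of the template is CGTATTTTGGAAACCGATCGAAGACCAACCGGATAGGATCCTTTATCTGCTCCCGGG; antiparallel, so 5'→3' the coding strand is GGGCCCTCGTCTATTTCCTAGGATAGGCCAACCAGAAGCTAGCCAAAGGTTTTATGC. Replace T with U for the mRNA.

5'-GGGCCCUCGUCUAUUUCCUAGGAUAGGCCAACCAGAAGCUAGCCAAAGGUUUUAUGC-3'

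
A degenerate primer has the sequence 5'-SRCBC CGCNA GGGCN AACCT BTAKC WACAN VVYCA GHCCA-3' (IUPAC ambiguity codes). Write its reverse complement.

Standard pairs A↔T, G↔C; ambiguity codes pair R↔Y, K↔M, W↔W, S↔S, B↔V, H↔D, N↔N. Complement (SYGVGGCGNTCCCGNTTGGAVATMGWTGTNBBRGTCDGGT), then reverse for 5'→3'.

5'-TGGDCTGRBBNTGTWGMTAVAGGTTNGCCCTNGCGGVGYS-3'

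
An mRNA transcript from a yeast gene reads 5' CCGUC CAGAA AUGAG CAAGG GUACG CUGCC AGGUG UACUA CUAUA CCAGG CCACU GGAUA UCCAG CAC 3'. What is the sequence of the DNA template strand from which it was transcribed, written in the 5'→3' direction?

Replace U with T to get the coding DNA strand: CCGTCCAGAAATGAGCAAGGGTACGCTGCCAGGTGTACTACTATACCAGGCCACTGGATATCCAGCAC. The template strand is its reverse complement (complement GGCAGGTCTTTACTCGTTCCCATGCGACGGTCCACATGATGATATGGTCCGGTGACCTATAGGTCGTG, then reverse).

5'-GTGCTGGATATCCAGTGGCCTGGTATAGTAGTACACCTGGCAGCGTACCCTTGCTCATTTCTGGACGG-3'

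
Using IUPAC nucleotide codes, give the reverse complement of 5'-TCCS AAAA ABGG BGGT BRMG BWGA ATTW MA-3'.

5'-TKWAATTCWVCKYVACCVCCVTTTTTSGGA-3'

Standard pairs A↔T, G↔C; ambiguity codes pair R↔Y, M↔K, W↔W, S↔S, B↔V. Complement (AGGSTTTTTVCCVCCAVYKCVWCTTAAWKT), then reverse for 5'→3'.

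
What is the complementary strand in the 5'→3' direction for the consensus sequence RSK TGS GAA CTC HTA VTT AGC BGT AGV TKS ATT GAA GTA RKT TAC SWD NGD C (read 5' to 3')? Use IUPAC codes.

5'-GHCNHWSGTAAMYTACTTCAATSMABCTACVGCTAABTADGAGTTCSCAMSY-3'

Standard pairs A↔T, G↔C; ambiguity codes pair R↔Y, K↔M, W↔W, S↔S, B↔V, D↔H, N↔N. Complement (YSMACSCTTGAGDATBAATCGVCATCBAMSTAACTTCATYMAATGSWHNCHG), then reverse for 5'→3'.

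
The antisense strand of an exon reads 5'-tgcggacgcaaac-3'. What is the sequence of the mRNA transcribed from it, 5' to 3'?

The mRNA has the sequence of the coding strand (reverse complement of the template) with T→U. Reverse complement of TGCGGACGCAAAC is GTTTGCGTCCGCA; then T→U.

5'-GUUUGCGUCCGCA-3'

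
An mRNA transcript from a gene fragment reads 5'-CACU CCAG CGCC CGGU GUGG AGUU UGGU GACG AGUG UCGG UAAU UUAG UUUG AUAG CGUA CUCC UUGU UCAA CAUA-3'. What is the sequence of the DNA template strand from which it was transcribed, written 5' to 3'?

5'-TATGTTGAACAAGGAGTACGCTATCAAACTAAATTACCGACACTCGTCACCAAACTCCACACCGGGCGCTGGAGTG-3'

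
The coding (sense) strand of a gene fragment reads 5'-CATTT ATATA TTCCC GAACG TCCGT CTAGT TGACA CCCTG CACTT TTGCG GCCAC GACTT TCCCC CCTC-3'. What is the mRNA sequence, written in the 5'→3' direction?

5'-CAUUUAUAUAUUCCCGAACGUCCGUCUAGUUGACACCCUGCACUUUUGCGGCCACGACUUUCCCCCCUC-3'

The mRNA is synthesized from the template strand, so it matches the coding strand with T replaced by U.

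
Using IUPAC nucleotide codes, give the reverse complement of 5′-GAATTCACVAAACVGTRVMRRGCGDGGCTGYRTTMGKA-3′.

Standard pairs A↔T, G↔C; ambiguity codes pair R↔Y, M↔K, D↔H, V↔B. Complement (CTTAAGTGBTTTGBCAYBKYYCGCHCCGACRYAAKCMT), then reverse for 5'→3'.

5'-TMCKAAYRCAGCCHCGCYYKBYACBGTTTBGTGAATTC-3'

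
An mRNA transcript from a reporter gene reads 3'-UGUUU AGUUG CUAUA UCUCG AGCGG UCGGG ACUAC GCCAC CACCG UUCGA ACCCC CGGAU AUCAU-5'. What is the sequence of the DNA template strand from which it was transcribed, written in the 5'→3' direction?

Written 5'→3' the mRNA is UACUAUAGGCCCCCAAGCUUGCCACCACCGCAUCAGGGCUGGCGAGCUCUAUAUCGUUGAUUUGU, so the coding DNA strand is TACTATAGGCCCCCAAGCTTGCCACCACCGCATCAGGGCTGGCGAGCTCTATATCGTTGATTTGT. The template is its reverse complement.

5'-ACAAATCAACGATATAGAGCTCGCCAGCCCTGATGCGGTGGTGGCAAGCTTGGGGGCCTATAGTA-3'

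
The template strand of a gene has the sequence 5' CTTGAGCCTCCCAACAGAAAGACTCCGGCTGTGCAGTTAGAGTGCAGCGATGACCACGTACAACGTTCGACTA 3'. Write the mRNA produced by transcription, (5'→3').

The mRNA has the sequence of the coding strand (reverse complement of the template) with T→U. Reverse complement of CTTGAGCCTCCCAACAGAAAGACTCCGGCTGTGCAGTTAGAGTGCAGCGATGACCACGTACAACGTTCGACTA is TAGTCGAACGTTGTACGTGGTCATCGCTGCACTCTAACTGCACAGCCGGAGTCTTTCTGTTGGGAGGCTCAAG; then T→U.

5′-UAGUCGAACGUUGUACGUGGUCAUCGCUGCACUCUAACUGCACAGCCGGAGUCUUUCUGUUGGGAGGCUCAAG-3′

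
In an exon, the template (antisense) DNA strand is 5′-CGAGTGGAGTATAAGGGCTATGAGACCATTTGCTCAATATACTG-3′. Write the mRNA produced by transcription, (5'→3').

5′-CAGUAUAUUGAGCAAAUGGUCUCAUAGCCCUUAUACUCCACUCG-3′

RNA polymerase reads the template 3'→5' and synthesizes mRNA 5'→3' by base-pairing (A→U, T→A, G↔C). The complement of the template is GCTCACCTCATATTCCCGATACTCTGGTAAACGAGTTATATGAC; antiparallel, so 5'→3' the coding strand is CAGTATATTGAGCAAATGGTCTCATAGCCCTTATACTCCACTCG. Replace T with U for the mRNA.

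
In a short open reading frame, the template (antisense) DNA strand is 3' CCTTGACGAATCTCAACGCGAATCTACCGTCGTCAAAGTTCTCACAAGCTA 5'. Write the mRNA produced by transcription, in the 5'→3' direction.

Reading the template 3'→5' as shown, RNA polymerase pairs each base (A→U, T→A, G↔C) to build mRNA 5'→3' directly.

5'-GGAACUGCUUAGAGUUGCGCUUAGAUGGCAGCAGUUUCAAGAGUGUUCGAU-3'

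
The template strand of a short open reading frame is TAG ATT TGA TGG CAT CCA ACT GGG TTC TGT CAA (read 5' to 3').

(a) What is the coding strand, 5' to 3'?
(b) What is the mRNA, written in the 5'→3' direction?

(a) 5'-TTGACAGAACCCAGTTGGATGCCATCAAATCTA-3'
(b) 5'-UUGACAGAACCCAGUUGGAUGCCAUCAAAUCUA-3'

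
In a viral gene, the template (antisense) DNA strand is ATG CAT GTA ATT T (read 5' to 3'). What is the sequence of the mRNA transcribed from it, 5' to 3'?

5'-AAAUUACAUGCAU-3'

RNA polymerase reads the template 3'→5' and synthesizes mRNA 5'→3' by base-pairing (A→U, T→A, G↔C). The complement of the template is TACGTACATTAAA; antiparallel, so 5'→3' the coding strand is AAATTACATGCAT. Replace T with U for the mRNA.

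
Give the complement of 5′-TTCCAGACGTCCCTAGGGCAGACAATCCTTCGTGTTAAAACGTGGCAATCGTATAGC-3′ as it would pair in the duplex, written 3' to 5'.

Base-pairing A↔T, G↔C gives the complement. The complementary strand is antiparallel, so paired with a 5'→3' strand it runs 3'→5'.

3'-AAGGTCTGCAGGGATCCCGTCTGTTAGGAAGCACAATTTTGCACCGTTAGCATATCG-5'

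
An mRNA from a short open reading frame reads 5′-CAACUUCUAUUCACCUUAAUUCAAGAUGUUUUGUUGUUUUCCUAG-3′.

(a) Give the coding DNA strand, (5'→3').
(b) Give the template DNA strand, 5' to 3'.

(a) 5'-CAACTTCTATTCACCTTAATTCAAGATGTTTTGTTGTTTTCCTAG-3'
(b) 5′-CTAGGAAAACAACAAAACATCTTGAATTAAGGTGAATAGAAGTTG-3′

(a) The coding strand matches the mRNA with U→T.
(b) The template strand is the reverse complement of the coding strand.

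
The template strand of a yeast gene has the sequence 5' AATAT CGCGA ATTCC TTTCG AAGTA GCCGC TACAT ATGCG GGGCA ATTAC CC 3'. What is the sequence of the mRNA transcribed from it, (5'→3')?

RNA polymerase reads the template 3'→5' and synthesizes mRNA 5'→3' by base-pairing (A→U, T→A, G↔C). The complement of the template is TTATAGCGCTTAAGGAAAGCTTCATCGGCGATGTATACGCCCCGTTAATGGG; antiparallel, so 5'→3' the coding strand is GGGTAATTGCCCCGCATATGTAGCGGCTACTTCGAAAGGAATTCGCGATATT. Replace T with U for the mRNA.

5'-GGGUAAUUGCCCCGCAUAUGUAGCGGCUACUUCGAAAGGAAUUCGCGAUAUU-3'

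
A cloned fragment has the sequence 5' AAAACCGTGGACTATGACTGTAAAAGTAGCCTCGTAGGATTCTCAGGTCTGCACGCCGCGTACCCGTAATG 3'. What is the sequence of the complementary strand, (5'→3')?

5′-CATTACGGGTACGCGGCGTGCAGACCTGAGAATCCTACGAGGCTACTTTTACAGTCATAGTCCACGGTTTT-3′

Pairing A↔T and G↔C gives TTTTGGCACCTGATACTGACATTTTCATCGGAGCATCCTAAGAGTCCAGACGTGCGGCGCATGGGCATTAC, running 3'→5'. Reverse for the 5'→3' convention.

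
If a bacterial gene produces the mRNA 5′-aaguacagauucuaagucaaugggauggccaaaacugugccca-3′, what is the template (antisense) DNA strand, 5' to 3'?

5'-TGGGCACAGTTTTGGCCATCCCATTGACTTAGAATCTGTACTT-3'

Replace U with T to get the coding DNA strand: AAGTACAGATTCTAAGTCAATGGGATGGCCAAAACTGTGCCCA. The template strand is its reverse complement (complement TTCATGTCTAAGATTCAGTTACCCTACCGGTTTTGACACGGGT, then reverse).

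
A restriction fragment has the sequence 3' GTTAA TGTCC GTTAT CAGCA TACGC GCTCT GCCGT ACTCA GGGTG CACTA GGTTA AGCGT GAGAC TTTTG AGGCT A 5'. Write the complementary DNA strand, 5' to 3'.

The strand is given 3'→5', so its complement runs 5'→3' in the same left-to-right order: pair each base A↔T, G↔C.

5'-CAATTACAGGCAATAGTCGTATGCGCGAGACGGCATGAGTCCCACGTGATCCAATTCGCACTCTGAAAACTCCGAT-3'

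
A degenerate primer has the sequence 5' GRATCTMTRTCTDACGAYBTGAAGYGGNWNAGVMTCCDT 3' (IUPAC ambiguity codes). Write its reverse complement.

5'-AHGGAKBCTNWNCCRCTTCAVRTCGTHAGAYAKAGATYC-3'

Standard pairs A↔T, G↔C; ambiguity codes pair R↔Y, M↔K, W↔W, B↔V, D↔H, N↔N. Complement (CYTAGAKAYAGAHTGCTRVACTTCRCCNWNTCBKAGGHA), then reverse for 5'→3'.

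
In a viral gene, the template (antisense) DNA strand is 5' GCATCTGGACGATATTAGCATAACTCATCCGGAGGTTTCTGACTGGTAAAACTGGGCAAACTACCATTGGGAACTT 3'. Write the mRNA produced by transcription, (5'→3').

5'-AAGUUCCCAAUGGUAGUUUGCCCAGUUUUACCAGUCAGAAACCUCCGGAUGAGUUAUGCUAAUAUCGUCCAGAUGC-3'

RNA polymerase reads the template 3'→5' and synthesizes mRNA 5'→3' by base-pairing (A→U, T→A, G↔C). The complement of the template is CGTAGACCTGCTATAATCGTATTGAGTAGGCCTCCAAAGACTGACCATTTTGACCCGTTTGATGGTAACCCTTGAA; antiparallel, so 5'→3' the coding strand is AAGTTCCCAATGGTAGTTTGCCCAGTTTTACCAGTCAGAAACCTCCGGATGAGTTATGCTAATATCGTCCAGATGC. Replace T with U for the mRNA.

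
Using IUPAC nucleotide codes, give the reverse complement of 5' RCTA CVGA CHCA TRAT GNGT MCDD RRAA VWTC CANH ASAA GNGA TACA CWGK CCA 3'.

5′-TGGMCWGTGTATCNCTTSTDNTGGAWBTTYYHHGKACNCATYATGDGTCBGTAGY-3′

Standard pairs A↔T, G↔C; ambiguity codes pair R↔Y, M↔K, W↔W, S↔S, D↔H, V↔B, N↔N. Complement (YGATGBCTGDGTAYTACNCAKGHHYYTTBWAGGTNDTSTTCNCTATGTGWCMGGT), then reverse for 5'→3'.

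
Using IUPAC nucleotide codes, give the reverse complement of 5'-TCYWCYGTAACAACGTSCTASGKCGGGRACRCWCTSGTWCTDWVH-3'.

Standard pairs A↔T, G↔C; ambiguity codes pair R↔Y, K↔M, W↔W, S↔S, D↔H, V↔B. Complement (AGRWGRCATTGTTGCASGATSCMGCCCYTGYGWGASCAWGAHWBD), then reverse for 5'→3'.

5'-DBWHAGWACSAGWGYGTYCCCGMCSTAGSACGTTGTTACRGWRGA-3'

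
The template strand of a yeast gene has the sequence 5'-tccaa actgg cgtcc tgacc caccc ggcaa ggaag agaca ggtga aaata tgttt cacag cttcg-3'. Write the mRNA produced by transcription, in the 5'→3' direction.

5'-CGAAGCUGUGAAACAUAUUUUCACCUGUCUCUUCCUUGCCGGGUGGGUCAGGACGCCAGUUUGGA-3'

RNA polymerase reads the template 3'→5' and synthesizes mRNA 5'→3' by base-pairing (A→U, T→A, G↔C). The complement of the template is AGGTTTGACCGCAGGACTGGGTGGGCCGTTCCTTCTCTGTCCACTTTTATACAAAGTGTCGAAGC; antiparallel, so 5'→3' the coding strand is CGAAGCTGTGAAACATATTTTCACCTGTCTCTTCCTTGCCGGGTGGGTCAGGACGCCAGTTTGGA. Replace T with U for the mRNA.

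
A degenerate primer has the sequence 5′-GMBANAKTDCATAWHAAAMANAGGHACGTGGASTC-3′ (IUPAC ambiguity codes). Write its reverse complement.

5'-GASTCCACGTDCCTNTKTTTDWTATGHAMTNTVKC-3'

Standard pairs A↔T, G↔C; ambiguity codes pair M↔K, W↔W, S↔S, B↔V, D↔H, N↔N. Complement (CKVTNTMAHGTATWDTTTKTNTCCDTGCACCTSAG), then reverse for 5'→3'.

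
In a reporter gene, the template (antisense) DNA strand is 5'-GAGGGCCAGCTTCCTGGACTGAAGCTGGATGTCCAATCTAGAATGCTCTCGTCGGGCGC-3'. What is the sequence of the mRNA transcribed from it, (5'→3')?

5′-GCGCCCGACGAGAGCAUUCUAGAUUGGACAUCCAGCUUCAGUCCAGGAAGCUGGCCCUC-3′

The mRNA has the sequence of the coding strand (reverse complement of the template) with T→U. Reverse complement of GAGGGCCAGCTTCCTGGACTGAAGCTGGATGTCCAATCTAGAATGCTCTCGTCGGGCGC is GCGCCCGACGAGAGCATTCTAGATTGGACATCCAGCTTCAGTCCAGGAAGCTGGCCCTC; then T→U.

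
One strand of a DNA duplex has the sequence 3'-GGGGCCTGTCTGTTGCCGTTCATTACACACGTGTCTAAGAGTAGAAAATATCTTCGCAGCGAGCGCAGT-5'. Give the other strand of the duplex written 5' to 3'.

5'-CCCCGGACAGACAACGGCAAGTAATGTGTGCACAGATTCTCATCTTTTATAGAAGCGTCGCTCGCGTCA-3'

The strand is given 3'→5', so its complement runs 5'→3' in the same left-to-right order: pair each base A↔T, G↔C.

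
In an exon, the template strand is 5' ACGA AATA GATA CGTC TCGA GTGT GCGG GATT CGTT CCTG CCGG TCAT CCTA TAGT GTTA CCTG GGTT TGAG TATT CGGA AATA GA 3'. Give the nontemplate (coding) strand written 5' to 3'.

The coding strand is complementary and antiparallel to the template: take the complement (A↔T, G↔C) and reverse.

5′-TCTATTTCCGAATACTCAAACCCAGGTAACACTATAGGATGACCGGCAGGAACGAATCCCGCACACTCGAGACGTATCTATTTCGT-3′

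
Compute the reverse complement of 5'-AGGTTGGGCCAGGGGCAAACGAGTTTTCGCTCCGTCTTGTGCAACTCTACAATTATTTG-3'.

Complement each base (A↔T, G↔C): TCCAACCCGGTCCCCGTTTGCTCAAAAGCGAGGCAGAACACGTTGAGATGTTAATAAAC. Then reverse.

5′-CAAATAATTGTAGAGTTGCACAAGACGGAGCGAAAACTCGTTTGCCCCTGGCCCAACCT-3′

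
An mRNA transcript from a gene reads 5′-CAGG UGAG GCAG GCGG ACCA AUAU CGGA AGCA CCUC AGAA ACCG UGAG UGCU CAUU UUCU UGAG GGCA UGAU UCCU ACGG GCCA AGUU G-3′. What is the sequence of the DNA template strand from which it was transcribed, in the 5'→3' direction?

5′-CAACTTGGCCCGTAGGAATCATGCCCTCAAGAAAATGAGCACTCACGGTTTCTGAGGTGCTTCCGATATTGGTCCGCCTGCCTCACCTG-3′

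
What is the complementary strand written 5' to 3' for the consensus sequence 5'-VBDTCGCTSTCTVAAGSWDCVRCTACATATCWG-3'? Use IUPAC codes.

5'-CWGATATGTAGYBGHWSCTTBAGASAGCGAHVB-3'

Standard pairs A↔T, G↔C; ambiguity codes pair R↔Y, W↔W, S↔S, B↔V, D↔H. Complement (BVHAGCGASAGABTTCSWHGBYGATGTATAGWC), then reverse for 5'→3'.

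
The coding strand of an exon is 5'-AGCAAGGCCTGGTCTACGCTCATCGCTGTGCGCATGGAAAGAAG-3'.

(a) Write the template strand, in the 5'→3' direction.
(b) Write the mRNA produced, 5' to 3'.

(a) The template strand is the reverse complement of the coding strand: complement TCGTTCCGGACCAGATGCGAGTAGCGACACGCGTACCTTTCTTC, then reverse.
(b) mRNA matches the coding strand with T→U.

(a) 5'-CTTCTTTCCATGCGCACAGCGATGAGCGTAGACCAGGCCTTGCT-3'
(b) 5'-AGCAAGGCCUGGUCUACGCUCAUCGCUGUGCGCAUGGAAAGAAG-3'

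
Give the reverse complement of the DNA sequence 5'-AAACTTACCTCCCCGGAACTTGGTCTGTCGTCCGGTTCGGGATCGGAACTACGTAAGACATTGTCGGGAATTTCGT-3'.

5'-ACGAAATTCCCGACAATGTCTTACGTAGTTCCGATCCCGAACCGGACGACAGACCAAGTTCCGGGGAGGTAAGTTT-3'

Complement each base (A↔T, G↔C): TTTGAATGGAGGGGCCTTGAACCAGACAGCAGGCCAAGCCCTAGCCTTGATGCATTCTGTAACAGCCCTTAAAGCA. Then reverse.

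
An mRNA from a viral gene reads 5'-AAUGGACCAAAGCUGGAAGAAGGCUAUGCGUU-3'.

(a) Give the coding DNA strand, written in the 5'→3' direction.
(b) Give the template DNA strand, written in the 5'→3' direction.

(a) 5'-AATGGACCAAAGCTGGAAGAAGGCTATGCGTT-3'
(b) 5'-AACGCATAGCCTTCTTCCAGCTTTGGTCCATT-3'

(a) The coding strand matches the mRNA with U→T.
(b) The template strand is the reverse complement of the coding strand.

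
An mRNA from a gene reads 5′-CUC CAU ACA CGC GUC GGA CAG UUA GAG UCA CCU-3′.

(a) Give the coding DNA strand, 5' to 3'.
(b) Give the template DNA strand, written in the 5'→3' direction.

(a) The coding strand matches the mRNA with U→T.
(b) The template strand is the reverse complement of the coding strand.

(a) 5'-CTCCATACACGCGTCGGACAGTTAGAGTCACCT-3'
(b) 5'-AGGTGACTCTAACTGTCCGACGCGTGTATGGAG-3'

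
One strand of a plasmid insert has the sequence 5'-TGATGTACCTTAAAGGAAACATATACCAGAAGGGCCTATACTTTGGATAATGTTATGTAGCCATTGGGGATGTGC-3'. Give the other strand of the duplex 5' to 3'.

5'-GCACATCCCCAATGGCTACATAACATTATCCAAAGTATAGGCCCTTCTGGTATATGTTTCCTTTAAGGTACATCA-3'

Pairing A↔T and G↔C gives ACTACATGGAATTTCCTTTGTATATGGTCTTCCCGGATATGAAACCTATTACAATACATCGGTAACCCCTACACG, running 3'→5'. Reverse for the 5'→3' convention.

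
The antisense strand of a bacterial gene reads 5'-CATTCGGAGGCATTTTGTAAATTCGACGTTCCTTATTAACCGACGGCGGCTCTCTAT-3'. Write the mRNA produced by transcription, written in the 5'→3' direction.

RNA polymerase reads the template 3'→5' and synthesizes mRNA 5'→3' by base-pairing (A→U, T→A, G↔C). The complement of the template is GTAAGCCTCCGTAAAACATTTAAGCTGCAAGGAATAATTGGCTGCCGCCGAGAGATA; antiparallel, so 5'→3' the coding strand is ATAGAGAGCCGCCGTCGGTTAATAAGGAACGTCGAATTTACAAAATGCCTCCGAATG. Replace T with U for the mRNA.

5'-AUAGAGAGCCGCCGUCGGUUAAUAAGGAACGUCGAAUUUACAAAAUGCCUCCGAAUG-3'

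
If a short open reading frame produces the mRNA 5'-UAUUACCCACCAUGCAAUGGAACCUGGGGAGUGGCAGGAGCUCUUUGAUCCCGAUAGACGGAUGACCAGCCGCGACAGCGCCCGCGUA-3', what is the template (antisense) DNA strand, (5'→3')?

5'-TACGCGGGCGCTGTCGCGGCTGGTCATCCGTCTATCGGGATCAAAGAGCTCCTGCCACTCCCCAGGTTCCATTGCATGGTGGGTAATA-3'

Replace U with T to get the coding DNA strand: TATTACCCACCATGCAATGGAACCTGGGGAGTGGCAGGAGCTCTTTGATCCCGATAGACGGATGACCAGCCGCGACAGCGCCCGCGTA. The template strand is its reverse complement (complement ATAATGGGTGGTACGTTACCTTGGACCCCTCACCGTCCTCGAGAAACTAGGGCTATCTGCCTACTGGTCGGCGCTGTCGCGGGCGCAT, then reverse).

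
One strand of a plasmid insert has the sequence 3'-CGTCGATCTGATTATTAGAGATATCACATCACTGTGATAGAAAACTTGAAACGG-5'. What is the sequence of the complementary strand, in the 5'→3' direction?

5'-GCAGCTAGACTAATAATCTCTATAGTGTAGTGACACTATCTTTTGAACTTTGCC-3'

The strand is given 3'→5', so its complement runs 5'→3' in the same left-to-right order: pair each base A↔T, G↔C.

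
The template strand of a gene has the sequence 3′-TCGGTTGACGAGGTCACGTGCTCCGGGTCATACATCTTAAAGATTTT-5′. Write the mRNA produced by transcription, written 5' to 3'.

5'-AGCCAACUGCUCCAGUGCACGAGGCCCAGUAUGUAGAAUUUCUAAAA-3'

Reading the template 3'→5' as shown, RNA polymerase pairs each base (A→U, T→A, G↔C) to build mRNA 5'→3' directly.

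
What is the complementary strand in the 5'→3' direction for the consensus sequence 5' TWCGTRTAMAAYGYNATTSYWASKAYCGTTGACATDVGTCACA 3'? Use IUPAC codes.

5'-TGTGACBHATGTCAACGRTMSTWRSAATNRCRTTKTAYACGWA-3'

Standard pairs A↔T, G↔C; ambiguity codes pair R↔Y, M↔K, W↔W, S↔S, D↔H, V↔B, N↔N. Complement (AWGCAYATKTTRCRNTAASRWTSMTRGCAACTGTAHBCAGTGT), then reverse for 5'→3'.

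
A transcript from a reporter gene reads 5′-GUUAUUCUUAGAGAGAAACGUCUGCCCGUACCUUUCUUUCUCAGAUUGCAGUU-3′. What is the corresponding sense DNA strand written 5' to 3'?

The coding DNA strand has the same 5'→3' sequence as the mRNA with U replaced by T.

5'-GTTATTCTTAGAGAGAAACGTCTGCCCGTACCTTTCTTTCTCAGATTGCAGTT-3'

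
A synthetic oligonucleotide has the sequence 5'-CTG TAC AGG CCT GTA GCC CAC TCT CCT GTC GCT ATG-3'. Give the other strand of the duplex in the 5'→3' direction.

5'-CATAGCGACAGGAGAGTGGGCTACAGGCCTGTACAG-3'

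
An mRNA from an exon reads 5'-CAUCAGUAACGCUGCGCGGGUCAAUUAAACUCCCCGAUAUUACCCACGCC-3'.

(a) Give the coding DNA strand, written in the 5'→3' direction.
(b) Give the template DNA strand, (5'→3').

(a) The coding strand matches the mRNA with U→T.
(b) The template strand is the reverse complement of the coding strand.

(a) 5′-CATCAGTAACGCTGCGCGGGTCAATTAAACTCCCCGATATTACCCACGCC-3′
(b) 5'-GGCGTGGGTAATATCGGGGAGTTTAATTGACCCGCGCAGCGTTACTGATG-3'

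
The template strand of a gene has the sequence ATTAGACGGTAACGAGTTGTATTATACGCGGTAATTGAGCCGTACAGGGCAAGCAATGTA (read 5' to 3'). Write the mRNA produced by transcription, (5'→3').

5'-UACAUUGCUUGCCCUGUACGGCUCAAUUACCGCGUAUAAUACAACUCGUUACCGUCUAAU-3'

The mRNA has the sequence of the coding strand (reverse complement of the template) with T→U. Reverse complement of ATTAGACGGTAACGAGTTGTATTATACGCGGTAATTGAGCCGTACAGGGCAAGCAATGTA is TACATTGCTTGCCCTGTACGGCTCAATTACCGCGTATAATACAACTCGTTACCGTCTAAT; then T→U.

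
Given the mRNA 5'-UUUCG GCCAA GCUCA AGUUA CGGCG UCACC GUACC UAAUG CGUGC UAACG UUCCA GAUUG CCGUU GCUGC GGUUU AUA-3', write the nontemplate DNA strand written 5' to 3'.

The coding DNA strand has the same 5'→3' sequence as the mRNA with U replaced by T.

5'-TTTCGGCCAAGCTCAAGTTACGGCGTCACCGTACCTAATGCGTGCTAACGTTCCAGATTGCCGTTGCTGCGGTTTATA-3'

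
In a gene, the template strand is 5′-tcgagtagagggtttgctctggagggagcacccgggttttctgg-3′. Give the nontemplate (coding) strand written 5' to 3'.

5'-CCAGAAAACCCGGGTGCTCCCTCCAGAGCAAACCCTCTACTCGA-3'

The coding strand is complementary and antiparallel to the template: take the complement (A↔T, G↔C) and reverse.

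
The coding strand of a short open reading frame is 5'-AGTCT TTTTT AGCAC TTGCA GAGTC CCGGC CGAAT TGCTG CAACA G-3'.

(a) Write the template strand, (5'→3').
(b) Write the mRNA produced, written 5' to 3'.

(a) 5'-CTGTTGCAGCAATTCGGCCGGGACTCTGCAAGTGCTAAAAAAGACT-3'
(b) 5'-AGUCUUUUUUAGCACUUGCAGAGUCCCGGCCGAAUUGCUGCAACAG-3'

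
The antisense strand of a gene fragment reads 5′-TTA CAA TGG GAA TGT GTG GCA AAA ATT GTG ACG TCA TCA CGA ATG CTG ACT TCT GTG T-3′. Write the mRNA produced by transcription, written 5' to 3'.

The mRNA has the sequence of the coding strand (reverse complement of the template) with T→U. Reverse complement of TTACAATGGGAATGTGTGGCAAAAATTGTGACGTCATCACGAATGCTGACTTCTGTGT is ACACAGAAGTCAGCATTCGTGATGACGTCACAATTTTTGCCACACATTCCCATTGTAA; then T→U.

5'-ACACAGAAGUCAGCAUUCGUGAUGACGUCACAAUUUUUGCCACACAUUCCCAUUGUAA-3'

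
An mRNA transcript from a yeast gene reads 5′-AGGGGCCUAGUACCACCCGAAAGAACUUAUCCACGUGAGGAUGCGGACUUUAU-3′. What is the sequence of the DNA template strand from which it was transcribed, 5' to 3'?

Replace U with T to get the coding DNA strand: AGGGGCCTAGTACCACCCGAAAGAACTTATCCACGTGAGGATGCGGACTTTAT. The template strand is its reverse complement (complement TCCCCGGATCATGGTGGGCTTTCTTGAATAGGTGCACTCCTACGCCTGAAATA, then reverse).

5′-ATAAAGTCCGCATCCTCACGTGGATAAGTTCTTTCGGGTGGTACTAGGCCCCT-3′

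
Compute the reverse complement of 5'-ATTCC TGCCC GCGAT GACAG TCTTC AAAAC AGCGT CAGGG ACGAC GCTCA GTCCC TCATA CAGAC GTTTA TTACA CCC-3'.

5'-GGGTGTAATAAACGTCTGTATGAGGGACTGAGCGTCGTCCCTGACGCTGTTTTGAAGACTGTCATCGCGGGCAGGAAT-3'

Complement each base (A↔T, G↔C): TAAGGACGGGCGCTACTGTCAGAAGTTTTGTCGCAGTCCCTGCTGCGAGTCAGGGAGTATGTCTGCAAATAATGTGGG. Then reverse.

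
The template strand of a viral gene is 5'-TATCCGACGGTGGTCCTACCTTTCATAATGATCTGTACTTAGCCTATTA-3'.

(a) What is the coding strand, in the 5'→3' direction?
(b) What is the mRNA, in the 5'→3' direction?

(a) 5′-TAATAGGCTAAGTACAGATCATTATGAAAGGTAGGACCACCGTCGGATA-3′
(b) 5'-UAAUAGGCUAAGUACAGAUCAUUAUGAAAGGUAGGACCACCGUCGGAUA-3'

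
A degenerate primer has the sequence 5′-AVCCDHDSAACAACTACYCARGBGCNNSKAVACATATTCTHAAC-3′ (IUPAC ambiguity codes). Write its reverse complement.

5'-GTTDAGAATATGTBTMSNNGCVCYTGRGTAGTTGTTSHDHGGBT-3'

Standard pairs A↔T, G↔C; ambiguity codes pair R↔Y, K↔M, S↔S, B↔V, D↔H, N↔N. Complement (TBGGHDHSTTGTTGATGRGTYCVCGNNSMTBTGTATAAGADTTG), then reverse for 5'→3'.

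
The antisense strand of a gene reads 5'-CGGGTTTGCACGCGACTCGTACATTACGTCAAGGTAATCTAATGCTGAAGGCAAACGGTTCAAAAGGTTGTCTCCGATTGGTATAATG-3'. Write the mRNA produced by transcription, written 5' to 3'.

RNA polymerase reads the template 3'→5' and synthesizes mRNA 5'→3' by base-pairing (A→U, T→A, G↔C). The complement of the template is GCCCAAACGTGCGCTGAGCATGTAATGCAGTTCCATTAGATTACGACTTCCGTTTGCCAAGTTTTCCAACAGAGGCTAACCATATTAC; antiparallel, so 5'→3' the coding strand is CATTATACCAATCGGAGACAACCTTTTGAACCGTTTGCCTTCAGCATTAGATTACCTTGACGTAATGTACGAGTCGCGTGCAAACCCG. Replace T with U for the mRNA.

5'-CAUUAUACCAAUCGGAGACAACCUUUUGAACCGUUUGCCUUCAGCAUUAGAUUACCUUGACGUAAUGUACGAGUCGCGUGCAAACCCG-3'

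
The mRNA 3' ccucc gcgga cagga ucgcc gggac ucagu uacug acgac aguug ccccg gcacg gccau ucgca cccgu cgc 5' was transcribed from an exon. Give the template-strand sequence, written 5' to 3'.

5′-GGAGGCGCCTGTCCTAGCGGCCCTGAGTCAATGACTGCTGTCAACGGGGCCGTGCCGGTAAGCGTGGGCAGCG-3′

Written 5'→3' the mRNA is CGCUGCCCACGCUUACCGGCACGGCCCCGUUGACAGCAGUCAUUGACUCAGGGCCGCUAGGACAGGCGCCUCC, so the coding DNA strand is CGCTGCCCACGCTTACCGGCACGGCCCCGTTGACAGCAGTCATTGACTCAGGGCCGCTAGGACAGGCGCCTCC. The template is its reverse complement.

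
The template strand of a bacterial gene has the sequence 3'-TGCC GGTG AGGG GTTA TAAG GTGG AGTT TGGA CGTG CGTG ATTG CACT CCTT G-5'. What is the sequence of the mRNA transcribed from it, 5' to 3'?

Reading the template 3'→5' as shown, RNA polymerase pairs each base (A→U, T→A, G↔C) to build mRNA 5'→3' directly.

5'-ACGGCCACUCCCCAAUAUUCCACCUCAAACCUGCACGCACUAACGUGAGGAAC-3'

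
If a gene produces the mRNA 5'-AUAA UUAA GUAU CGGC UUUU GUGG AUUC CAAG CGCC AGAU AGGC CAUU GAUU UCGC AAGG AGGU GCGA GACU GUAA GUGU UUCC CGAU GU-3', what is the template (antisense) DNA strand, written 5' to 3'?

Replace U with T to get the coding DNA strand: ATAATTAAGTATCGGCTTTTGTGGATTCCAAGCGCCAGATAGGCCATTGATTTCGCAAGGAGGTGCGAGACTGTAAGTGTTTCCCGATGT. The template strand is its reverse complement (complement TATTAATTCATAGCCGAAAACACCTAAGGTTCGCGGTCTATCCGGTAACTAAAGCGTTCCTCCACGCTCTGACATTCACAAAGGGCTACA, then reverse).

5'-ACATCGGGAAACACTTACAGTCTCGCACCTCCTTGCGAAATCAATGGCCTATCTGGCGCTTGGAATCCACAAAAGCCGATACTTAATTAT-3'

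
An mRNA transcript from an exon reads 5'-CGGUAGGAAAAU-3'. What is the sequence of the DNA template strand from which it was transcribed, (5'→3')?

5'-ATTTTCCTACCG-3'

Replace U with T to get the coding DNA strand: CGGTAGGAAAAT. The template strand is its reverse complement (complement GCCATCCTTTTA, then reverse).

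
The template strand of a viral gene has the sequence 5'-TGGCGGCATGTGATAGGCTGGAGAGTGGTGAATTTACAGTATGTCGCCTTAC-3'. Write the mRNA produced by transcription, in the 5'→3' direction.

5′-GUAAGGCGACAUACUGUAAAUUCACCACUCUCCAGCCUAUCACAUGCCGCCA-3′

RNA polymerase reads the template 3'→5' and synthesizes mRNA 5'→3' by base-pairing (A→U, T→A, G↔C). The complement of the template is ACCGCCGTACACTATCCGACCTCTCACCACTTAAATGTCATACAGCGGAATG; antiparallel, so 5'→3' the coding strand is GTAAGGCGACATACTGTAAATTCACCACTCTCCAGCCTATCACATGCCGCCA. Replace T with U for the mRNA.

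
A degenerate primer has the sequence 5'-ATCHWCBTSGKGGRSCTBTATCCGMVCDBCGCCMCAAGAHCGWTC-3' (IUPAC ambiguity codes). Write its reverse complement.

5'-GAWCGDTCTTGKGGCGVHGBKCGGATAVAGSYCCMCSAVGWDGAT-3'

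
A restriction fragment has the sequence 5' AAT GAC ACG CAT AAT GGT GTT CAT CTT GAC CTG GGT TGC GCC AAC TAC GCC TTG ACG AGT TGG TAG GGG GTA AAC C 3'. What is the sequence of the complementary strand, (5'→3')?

5'-GGTTTACCCCCTACCAACTCGTCAAGGCGTAGTTGGCGCAACCCAGGTCAAGATGAACACCATTATGCGTGTCATT-3'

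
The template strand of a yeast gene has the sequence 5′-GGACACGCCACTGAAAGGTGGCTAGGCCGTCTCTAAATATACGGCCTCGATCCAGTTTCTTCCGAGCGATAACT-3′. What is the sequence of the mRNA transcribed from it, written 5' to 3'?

RNA polymerase reads the template 3'→5' and synthesizes mRNA 5'→3' by base-pairing (A→U, T→A, G↔C). The complement of the template is CCTGTGCGGTGACTTTCCACCGATCCGGCAGAGATTTATATGCCGGAGCTAGGTCAAAGAAGGCTCGCTATTGA; antiparallel, so 5'→3' the coding strand is AGTTATCGCTCGGAAGAAACTGGATCGAGGCCGTATATTTAGAGACGGCCTAGCCACCTTTCAGTGGCGTGTCC. Replace T with U for the mRNA.

5'-AGUUAUCGCUCGGAAGAAACUGGAUCGAGGCCGUAUAUUUAGAGACGGCCUAGCCACCUUUCAGUGGCGUGUCC-3'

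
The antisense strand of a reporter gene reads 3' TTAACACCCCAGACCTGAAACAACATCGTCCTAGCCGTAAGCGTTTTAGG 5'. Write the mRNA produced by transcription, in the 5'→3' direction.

5'-AAUUGUGGGGUCUGGACUUUGUUGUAGCAGGAUCGGCAUUCGCAAAAUCC-3'

Reading the template 3'→5' as shown, RNA polymerase pairs each base (A→U, T→A, G↔C) to build mRNA 5'→3' directly.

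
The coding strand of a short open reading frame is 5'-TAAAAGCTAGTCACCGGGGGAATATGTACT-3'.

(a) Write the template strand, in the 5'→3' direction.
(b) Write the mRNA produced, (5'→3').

(a) The template strand is the reverse complement of the coding strand: complement ATTTTCGATCAGTGGCCCCCTTATACATGA, then reverse.
(b) mRNA matches the coding strand with T→U.

(a) 5'-AGTACATATTCCCCCGGTGACTAGCTTTTA-3'
(b) 5'-UAAAAGCUAGUCACCGGGGGAAUAUGUACU-3'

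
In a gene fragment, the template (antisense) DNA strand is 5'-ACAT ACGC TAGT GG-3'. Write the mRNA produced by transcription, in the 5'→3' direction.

The mRNA has the sequence of the coding strand (reverse complement of the template) with T→U. Reverse complement of ACATACGCTAGTGG is CCACTAGCGTATGT; then T→U.

5'-CCACUAGCGUAUGU-3'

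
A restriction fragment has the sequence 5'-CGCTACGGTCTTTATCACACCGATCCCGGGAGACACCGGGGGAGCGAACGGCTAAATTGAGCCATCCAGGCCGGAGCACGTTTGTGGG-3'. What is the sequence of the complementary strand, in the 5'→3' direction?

Pairing A↔T and G↔C gives GCGATGCCAGAAATAGTGTGGCTAGGGCCCTCTGTGGCCCCCTCGCTTGCCGATTTAACTCGGTAGGTCCGGCCTCGTGCAAACACCC, running 3'→5'. Reverse for the 5'→3' convention.

5′-CCCACAAACGTGCTCCGGCCTGGATGGCTCAATTTAGCCGTTCGCTCCCCCGGTGTCTCCCGGGATCGGTGTGATAAAGACCGTAGCG-3′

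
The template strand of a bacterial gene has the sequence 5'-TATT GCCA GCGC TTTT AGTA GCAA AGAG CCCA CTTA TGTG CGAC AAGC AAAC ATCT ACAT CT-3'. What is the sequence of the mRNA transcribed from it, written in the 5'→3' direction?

RNA polymerase reads the template 3'→5' and synthesizes mRNA 5'→3' by base-pairing (A→U, T→A, G↔C). The complement of the template is ATAACGGTCGCGAAAATCATCGTTTCTCGGGTGAATACACGCTGTTCGTTTGTAGATGTAGA; antiparallel, so 5'→3' the coding strand is AGATGTAGATGTTTGCTTGTCGCACATAAGTGGGCTCTTTGCTACTAAAAGCGCTGGCAATA. Replace T with U for the mRNA.

5'-AGAUGUAGAUGUUUGCUUGUCGCACAUAAGUGGGCUCUUUGCUACUAAAAGCGCUGGCAAUA-3'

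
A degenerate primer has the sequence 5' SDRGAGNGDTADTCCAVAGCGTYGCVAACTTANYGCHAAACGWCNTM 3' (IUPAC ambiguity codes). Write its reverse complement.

Standard pairs A↔T, G↔C; ambiguity codes pair R↔Y, M↔K, W↔W, S↔S, D↔H, V↔B, N↔N. Complement (SHYCTCNCHATHAGGTBTCGCARCGBTTGAATNRCGDTTTGCWGNAK), then reverse for 5'→3'.

5'-KANGWCGTTTDGCRNTAAGTTBGCRACGCTBTGGAHTAHCNCTCYHS-3'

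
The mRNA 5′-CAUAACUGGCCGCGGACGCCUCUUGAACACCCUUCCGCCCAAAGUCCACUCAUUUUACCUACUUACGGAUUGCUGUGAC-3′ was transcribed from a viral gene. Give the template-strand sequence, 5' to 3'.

5'-GTCACAGCAATCCGTAAGTAGGTAAAATGAGTGGACTTTGGGCGGAAGGGTGTTCAAGAGGCGTCCGCGGCCAGTTATG-3'

Replace U with T to get the coding DNA strand: CATAACTGGCCGCGGACGCCTCTTGAACACCCTTCCGCCCAAAGTCCACTCATTTTACCTACTTACGGATTGCTGTGAC. The template strand is its reverse complement (complement GTATTGACCGGCGCCTGCGGAGAACTTGTGGGAAGGCGGGTTTCAGGTGAGTAAAATGGATGAATGCCTAACGACACTG, then reverse).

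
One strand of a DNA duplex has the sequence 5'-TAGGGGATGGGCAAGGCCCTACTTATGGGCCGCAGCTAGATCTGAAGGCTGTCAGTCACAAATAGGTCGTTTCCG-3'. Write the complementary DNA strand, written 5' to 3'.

5'-CGGAAACGACCTATTTGTGACTGACAGCCTTCAGATCTAGCTGCGGCCCATAAGTAGGGCCTTGCCCATCCCCTA-3'

Pairing A↔T and G↔C gives ATCCCCTACCCGTTCCGGGATGAATACCCGGCGTCGATCTAGACTTCCGACAGTCAGTGTTTATCCAGCAAAGGC, running 3'→5'. Reverse for the 5'→3' convention.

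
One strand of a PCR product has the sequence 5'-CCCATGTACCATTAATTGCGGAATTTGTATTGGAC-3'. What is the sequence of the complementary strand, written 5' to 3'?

The complement of CCCATGTACCATTAATTGCGGAATTTGTATTGGAC is GGGTACATGGTAATTAACGCCTTAAACATAACCTG (A↔T, G↔C). DNA strands are antiparallel, so the complementary strand runs 3'→5'; reversing gives the 5'→3' form.

5'-GTCCAATACAAATTCCGCAATTAATGGTACATGGG-3'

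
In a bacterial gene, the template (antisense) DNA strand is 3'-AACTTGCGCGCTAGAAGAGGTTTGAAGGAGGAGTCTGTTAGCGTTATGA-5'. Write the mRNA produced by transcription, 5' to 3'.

5'-UUGAACGCGCGAUCUUCUCCAAACUUCCUCCUCAGACAAUCGCAAUACU-3'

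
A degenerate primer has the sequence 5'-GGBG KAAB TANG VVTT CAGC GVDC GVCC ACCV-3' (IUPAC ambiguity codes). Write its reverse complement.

5′-BGGTGGBCGHBCGCTGAABBCNTAVTTMCVCC-3′

Standard pairs A↔T, G↔C; ambiguity codes pair K↔M, B↔V, D↔H, N↔N. Complement (CCVCMTTVATNCBBAAGTCGCBHGCBGGTGGB), then reverse for 5'→3'.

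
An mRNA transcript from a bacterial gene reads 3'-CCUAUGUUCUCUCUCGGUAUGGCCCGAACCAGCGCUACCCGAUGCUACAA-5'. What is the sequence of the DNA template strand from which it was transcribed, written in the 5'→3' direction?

5′-GGATACAAGAGAGAGCCATACCGGGCTTGGTCGCGATGGGCTACGATGTT-3′

Written 5'→3' the mRNA is AACAUCGUAGCCCAUCGCGACCAAGCCCGGUAUGGCUCUCUCUUGUAUCC, so the coding DNA strand is AACATCGTAGCCCATCGCGACCAAGCCCGGTATGGCTCTCTCTTGTATCC. The template is its reverse complement.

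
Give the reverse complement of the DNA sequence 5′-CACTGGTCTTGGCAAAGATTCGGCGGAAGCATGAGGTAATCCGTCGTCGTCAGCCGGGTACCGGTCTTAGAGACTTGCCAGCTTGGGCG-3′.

Reading the sequence 3'→5' and pairing each base (A↔T, G↔C) gives the reverse complement directly.

5'-CGCCCAAGCTGGCAAGTCTCTAAGACCGGTACCCGGCTGACGACGACGGATTACCTCATGCTTCCGCCGAATCTTTGCCAAGACCAGTG-3'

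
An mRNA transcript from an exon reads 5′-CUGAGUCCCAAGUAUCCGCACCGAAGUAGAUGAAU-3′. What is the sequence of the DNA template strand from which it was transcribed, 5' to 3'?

5'-ATTCATCTACTTCGGTGCGGATACTTGGGACTCAG-3'

Replace U with T to get the coding DNA strand: CTGAGTCCCAAGTATCCGCACCGAAGTAGATGAAT. The template strand is its reverse complement (complement GACTCAGGGTTCATAGGCGTGGCTTCATCTACTTA, then reverse).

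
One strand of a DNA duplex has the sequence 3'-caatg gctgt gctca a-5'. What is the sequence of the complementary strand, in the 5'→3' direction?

The strand is given 3'→5', so its complement runs 5'→3' in the same left-to-right order: pair each base A↔T, G↔C.

5'-GTTACCGACACGAGTT-3'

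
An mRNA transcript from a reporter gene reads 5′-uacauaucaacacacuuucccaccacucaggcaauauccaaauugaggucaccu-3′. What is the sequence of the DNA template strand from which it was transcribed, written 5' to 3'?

5'-AGGTGACCTCAATTTGGATATTGCCTGAGTGGTGGGAAAGTGTGTTGATATGTA-3'

Replace U with T to get the coding DNA strand: TACATATCAACACACTTTCCCACCACTCAGGCAATATCCAAATTGAGGTCACCT. The template strand is its reverse complement (complement ATGTATAGTTGTGTGAAAGGGTGGTGAGTCCGTTATAGGTTTAACTCCAGTGGA, then reverse).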